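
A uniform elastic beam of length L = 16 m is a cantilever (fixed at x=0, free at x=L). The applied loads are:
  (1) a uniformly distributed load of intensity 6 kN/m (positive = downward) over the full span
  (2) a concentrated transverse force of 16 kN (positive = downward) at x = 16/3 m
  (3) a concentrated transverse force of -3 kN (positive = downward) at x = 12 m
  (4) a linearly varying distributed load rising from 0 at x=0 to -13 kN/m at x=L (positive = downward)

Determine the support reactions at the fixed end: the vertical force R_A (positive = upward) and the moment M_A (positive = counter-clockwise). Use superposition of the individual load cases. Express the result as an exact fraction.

R_A = 5 kN, M_A = -292 kN·m

Load 1 — uniform load w=6 kN/m over full span:
  R_A = wL = 6·16 = 96 kN
  M_A = wL²/2 = 6·16²/2 = 768 kN·m
Load 2 — point force P=16 kN at a=16/3 m (b=L-a=32/3):
  R_A = P = 16 kN
  M_A = Pa = 16·(16/3) = 256/3 kN·m
Load 3 — point force P=-3 kN at a=12 m (b=L-a=4):
  R_A = P = (-3) = -3 kN
  M_A = Pa = (-3)·12 = -36 kN·m
Load 4 — triangular load w₀=-13 kN/m (0→w₀ over full span):
  R_A = w₀L/2 = (-13)·16/2 = -104 kN
  M_A = w₀L²/3 = (-13)·16²/3 = -3328/3 kN·m
Superposition: R_A = 5 kN, M_A = -292 kN·m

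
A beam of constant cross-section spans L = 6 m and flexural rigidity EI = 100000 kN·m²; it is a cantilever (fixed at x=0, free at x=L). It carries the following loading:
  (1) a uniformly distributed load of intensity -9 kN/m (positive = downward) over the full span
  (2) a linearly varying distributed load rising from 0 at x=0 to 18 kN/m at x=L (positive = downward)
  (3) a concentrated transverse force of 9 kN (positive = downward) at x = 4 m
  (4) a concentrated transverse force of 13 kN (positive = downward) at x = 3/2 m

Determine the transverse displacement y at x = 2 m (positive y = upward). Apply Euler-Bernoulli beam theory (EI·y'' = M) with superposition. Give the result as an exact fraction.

Load 1 — uniform load w=-9 kN/m over full span:
  y_1 = -wx²(x²-4Lx+6L²)/(24EI) = -(-9)·2²·(2²-4·6·2+6·6²)/(24·100000) = 129/50000 m
Load 2 — triangular load w₀=18 kN/m (0→w₀ over full span):
  y_2 = (w₀Lx³/12-w₀L²x²/6-w₀x⁵/(120L))/EI = (18·6·2³/12-18·6²·2²/6-18·2⁵/(120·6))/100000 = -451/125000 m
Load 3 — point force P=9 kN at a=4 m (b=L-a=2):
  y_3 = -Px²(3a-x)/(6EI)  [x≤a] = -9·2²·(3·4-2)/(6·100000) = -3/5000 m
Load 4 — point force P=13 kN at a=3/2 m (b=L-a=9/2):
  y_4 = -Pa²(3x-a)/(6EI)  [x>a] = -13·(3/2)²·(3·2-(3/2))/(6·100000) = -351/1600000 m
Superposition: y = Σ y_i = -14779/8000000 m ≈ -0.001847 m

y(2) = -14779/8000000 m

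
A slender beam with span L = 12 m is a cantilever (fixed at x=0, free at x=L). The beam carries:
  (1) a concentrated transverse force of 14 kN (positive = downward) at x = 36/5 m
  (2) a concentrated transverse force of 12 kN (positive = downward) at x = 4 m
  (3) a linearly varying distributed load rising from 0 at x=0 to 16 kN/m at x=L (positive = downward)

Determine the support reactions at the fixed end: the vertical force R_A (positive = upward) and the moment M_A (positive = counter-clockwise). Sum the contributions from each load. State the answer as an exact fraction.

R_A = 122 kN, M_A = 4584/5 kN·m

Load 1 — point force P=14 kN at a=36/5 m (b=L-a=24/5):
  R_A = P = 14 kN
  M_A = Pa = 14·(36/5) = 504/5 kN·m
Load 2 — point force P=12 kN at a=4 m (b=L-a=8):
  R_A = P = 12 kN
  M_A = Pa = 12·4 = 48 kN·m
Load 3 — triangular load w₀=16 kN/m (0→w₀ over full span):
  R_A = w₀L/2 = 16·12/2 = 96 kN
  M_A = w₀L²/3 = 16·12²/3 = 768 kN·m
Superposition: R_A = 122 kN, M_A = 4584/5 kN·m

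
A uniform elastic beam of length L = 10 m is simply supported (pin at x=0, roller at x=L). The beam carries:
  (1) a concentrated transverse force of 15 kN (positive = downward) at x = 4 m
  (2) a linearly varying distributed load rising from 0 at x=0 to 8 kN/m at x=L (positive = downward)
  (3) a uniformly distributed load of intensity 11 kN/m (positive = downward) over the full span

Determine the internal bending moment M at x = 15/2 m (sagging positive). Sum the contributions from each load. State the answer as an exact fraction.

M(15/2) = 1295/8 kN·m

Load 1 — point force P=15 kN at a=4 m (b=L-a=6):
  M_1 = Pa(L-x)/L  [x>a] = 15·4·(10-(15/2))/10 = 15 kN·m
Load 2 — triangular load w₀=8 kN/m (0→w₀ over full span):
  M_2 = w₀Lx/6 - w₀x³/(6L) = 8·10·(15/2)/6 - 8·(15/2)³/(6·10) = 175/4 kN·m
Load 3 — uniform load w=11 kN/m over full span:
  M_3 = wx(L-x)/2 = 11·(15/2)·(10-(15/2))/2 = 825/8 kN·m
Superposition: M = Σ M_i = 1295/8 kN·m ≈ 161.875000 kN·m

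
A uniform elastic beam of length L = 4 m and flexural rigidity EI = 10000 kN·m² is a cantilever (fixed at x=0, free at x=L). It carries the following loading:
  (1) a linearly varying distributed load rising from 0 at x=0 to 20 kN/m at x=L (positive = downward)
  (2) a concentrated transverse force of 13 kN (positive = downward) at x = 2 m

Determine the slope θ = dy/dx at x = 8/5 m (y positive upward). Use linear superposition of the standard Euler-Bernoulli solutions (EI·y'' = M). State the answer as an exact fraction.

θ(8/5) = -1139/78125 rad

Load 1 — triangular load w₀=20 kN/m (0→w₀ over full span):
  θ_1 = (w₀Lx²/4-w₀L²x/3-w₀x⁴/(24L))/EI = (20·4·(8/5)²/4-20·4²·(8/5)/3-20·(8/5)⁴/(24·4))/10000 = -944/78125 rad
Load 2 — point force P=13 kN at a=2 m (b=L-a=2):
  θ_2 = -Px(2a-x)/(2EI)  [x≤a] = -13·(8/5)·(2·2-(8/5))/(2·10000) = -39/15625 rad
Superposition: θ = Σ θ_i = -1139/78125 rad ≈ -0.014579 rad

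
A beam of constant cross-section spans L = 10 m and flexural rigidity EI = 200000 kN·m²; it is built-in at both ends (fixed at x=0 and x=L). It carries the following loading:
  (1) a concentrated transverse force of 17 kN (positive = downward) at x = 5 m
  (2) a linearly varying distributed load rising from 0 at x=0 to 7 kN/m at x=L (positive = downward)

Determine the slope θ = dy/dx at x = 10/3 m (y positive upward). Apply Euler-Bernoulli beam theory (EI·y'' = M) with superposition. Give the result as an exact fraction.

Load 1 — point force P=17 kN at a=5 m (b=L-a=5):
  θ_1 = -Pb²x(2aL-(3a+b)x)/(2L³EI)  [x≤a] = -17·5²·(10/3)·(2·5·10-(3·5+5)·(10/3))/(2·10³·200000) = -17/144000 rad
Load 2 — triangular load w₀=7 kN/m (0→w₀ over full span):
  θ_2 = -w₀(2x(L-x)(L-2x)(x+2L)+x²(L-x)²)/(120LEI) = -7·(2·(10/3)·(10-(10/3))·(10-2·(10/3))·((10/3)+2·10)+(10/3)²·(10-(10/3))²)/(120·10·200000) = -7/60750 rad
Superposition: θ = Σ θ_i = -907/3888000 rad ≈ -0.000233 rad

θ(10/3) = -907/3888000 rad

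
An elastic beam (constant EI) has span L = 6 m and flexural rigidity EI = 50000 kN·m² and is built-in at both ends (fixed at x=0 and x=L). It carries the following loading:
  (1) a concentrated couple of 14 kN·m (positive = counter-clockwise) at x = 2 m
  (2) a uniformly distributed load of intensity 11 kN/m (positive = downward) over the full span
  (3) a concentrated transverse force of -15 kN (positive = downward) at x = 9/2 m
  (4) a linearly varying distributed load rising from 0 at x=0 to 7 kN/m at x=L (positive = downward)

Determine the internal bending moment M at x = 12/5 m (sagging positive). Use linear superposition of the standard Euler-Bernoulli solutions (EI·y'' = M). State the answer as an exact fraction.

M(12/5) = 127349/12000 kN·m

Load 1 — applied couple M₀=14 kN·m at a=2 m (b=L-a=4):
  M_1 = R_Ax - M_A - M₀  [x>a] with R_A=28/9, M_A=0 = (28/9)·(12/5) - 0 - 14 = -98/15 kN·m
Load 2 — uniform load w=11 kN/m over full span:
  M_2 = wLx/2 - wL²/12 - wx²/2 = 11·6·(12/5)/2 - 11·6²/12 - 11·(12/5)²/2 = 363/25 kN·m
Load 3 — point force P=-15 kN at a=9/2 m (b=L-a=3/2):
  M_3 = Pb²(3a+b)x/L³ - Pab²/L²  [x≤a] = (-15)·(3/2)²·(3·(9/2)+(3/2))·(12/5)/6³ - (-15)·(9/2)·(3/2)²/6² = -45/32 kN·m
Load 4 — triangular load w₀=7 kN/m (0→w₀ over full span):
  M_4 = 3w₀Lx/20 - w₀L²/30 - w₀x³/(6L) = 3·7·6·(12/5)/20 - 7·6²/30 - 7·(12/5)³/(6·6) = 504/125 kN·m
Superposition: M = Σ M_i = 127349/12000 kN·m ≈ 10.612417 kN·m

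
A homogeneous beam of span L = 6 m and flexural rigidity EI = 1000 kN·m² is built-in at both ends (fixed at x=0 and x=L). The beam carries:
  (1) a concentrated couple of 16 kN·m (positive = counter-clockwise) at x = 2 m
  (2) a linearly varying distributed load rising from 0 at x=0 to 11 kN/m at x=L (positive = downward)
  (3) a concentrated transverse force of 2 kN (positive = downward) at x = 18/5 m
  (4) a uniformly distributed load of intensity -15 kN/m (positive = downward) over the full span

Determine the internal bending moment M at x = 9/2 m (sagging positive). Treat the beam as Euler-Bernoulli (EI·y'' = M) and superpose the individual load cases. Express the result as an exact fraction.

Load 1 — applied couple M₀=16 kN·m at a=2 m (b=L-a=4):
  M_1 = R_Ax - M_A - M₀  [x>a] with R_A=32/9, M_A=0 = (32/9)·(9/2) - 0 - 16 = 0 kN·m
Load 2 — triangular load w₀=11 kN/m (0→w₀ over full span):
  M_2 = 3w₀Lx/20 - w₀L²/30 - w₀x³/(6L) = 3·11·6·(9/2)/20 - 11·6²/30 - 11·(9/2)³/(6·6) = 561/160 kN·m
Load 3 — point force P=2 kN at a=18/5 m (b=L-a=12/5):
  M_3 = Pa²(a+3b)(L-x)/L³ - Pa²b/L²  [x>a] = 2·(18/5)²·((18/5)+3·(12/5))·(6-(9/2))/6³ - 2·(18/5)²·(12/5)/6² = 27/125 kN·m
Load 4 — uniform load w=-15 kN/m over full span:
  M_4 = wLx/2 - wL²/12 - wx²/2 = (-15)·6·(9/2)/2 - (-15)·6²/12 - (-15)·(9/2)²/2 = -45/8 kN·m
Superposition: M = Σ M_i = -7611/4000 kN·m ≈ -1.902750 kN·m

M(9/2) = -7611/4000 kN·m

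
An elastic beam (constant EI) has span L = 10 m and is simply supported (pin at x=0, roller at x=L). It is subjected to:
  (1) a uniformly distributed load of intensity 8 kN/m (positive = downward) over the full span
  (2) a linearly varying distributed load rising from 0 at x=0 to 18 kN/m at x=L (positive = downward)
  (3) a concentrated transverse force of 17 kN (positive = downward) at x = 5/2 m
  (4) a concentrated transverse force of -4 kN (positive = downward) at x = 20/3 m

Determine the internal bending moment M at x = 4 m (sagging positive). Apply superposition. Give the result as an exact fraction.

M(4) = 6509/30 kN·m

Load 1 — uniform load w=8 kN/m over full span:
  M_1 = wx(L-x)/2 = 8·4·(10-4)/2 = 96 kN·m
Load 2 — triangular load w₀=18 kN/m (0→w₀ over full span):
  M_2 = w₀Lx/6 - w₀x³/(6L) = 18·10·4/6 - 18·4³/(6·10) = 504/5 kN·m
Load 3 — point force P=17 kN at a=5/2 m (b=L-a=15/2):
  M_3 = Pa(L-x)/L  [x>a] = 17·(5/2)·(10-4)/10 = 51/2 kN·m
Load 4 — point force P=-4 kN at a=20/3 m (b=L-a=10/3):
  M_4 = Pbx/L  [x≤a] = (-4)·(10/3)·4/10 = -16/3 kN·m
Superposition: M = Σ M_i = 6509/30 kN·m ≈ 216.966667 kN·m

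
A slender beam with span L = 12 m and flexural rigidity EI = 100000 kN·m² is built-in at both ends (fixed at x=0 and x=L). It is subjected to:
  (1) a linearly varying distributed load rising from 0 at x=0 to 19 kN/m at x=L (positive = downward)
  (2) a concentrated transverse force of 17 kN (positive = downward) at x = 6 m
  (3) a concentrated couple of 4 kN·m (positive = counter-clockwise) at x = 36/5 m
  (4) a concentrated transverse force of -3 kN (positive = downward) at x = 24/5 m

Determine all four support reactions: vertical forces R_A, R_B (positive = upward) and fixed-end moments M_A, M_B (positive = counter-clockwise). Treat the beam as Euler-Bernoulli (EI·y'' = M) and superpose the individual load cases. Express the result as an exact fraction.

Load 1 — triangular load w₀=19 kN/m (0→w₀ over full span):
  R_A = 3w₀L/20 = 3·19·12/20 = 171/5 kN
  M_A = w₀L²/30 = 19·12²/30 = 456/5 kN·m
  R_B = 7w₀L/20 = 7·19·12/20 = 399/5 kN
  M_B = -w₀L²/20 = -19·12²/20 = -684/5 kN·m
Load 2 — point force P=17 kN at a=6 m (b=L-a=6):
  R_A = Pb²(3a+b)/L³ = 17·6²·(3·6+6)/12³ = 17/2 kN
  M_A = Pab²/L² = 17·6·6²/12² = 51/2 kN·m
  R_B = Pa²(a+3b)/L³ = 17·6²·(6+3·6)/12³ = 17/2 kN
  M_B = -Pa²b/L² = -17·6²·6/12² = -51/2 kN·m
Load 3 — applied couple M₀=4 kN·m at a=36/5 m (b=L-a=24/5):
  R_A = 6M₀ab/L³ = 6·4·(36/5)·(24/5)/12³ = 12/25 kN
  M_A = M₀b(2a-b)/L² = 4·(24/5)·(2·(36/5)-(24/5))/12² = 32/25 kN·m
  R_B = -6M₀ab/L³ = -6·4·(36/5)·(24/5)/12³ = -12/25 kN
  M_B = M₀a(2b-a)/L² = 4·(36/5)·(2·(24/5)-(36/5))/12² = 12/25 kN·m
Load 4 — point force P=-3 kN at a=24/5 m (b=L-a=36/5):
  R_A = Pb²(3a+b)/L³ = (-3)·(36/5)²·(3·(24/5)+(36/5))/12³ = -243/125 kN
  M_A = Pab²/L² = (-3)·(24/5)·(36/5)²/12² = -648/125 kN·m
  R_B = Pa²(a+3b)/L³ = (-3)·(24/5)²·((24/5)+3·(36/5))/12³ = -132/125 kN
  M_B = -Pa²b/L² = -(-3)·(24/5)²·(36/5)/12² = 432/125 kN·m
Superposition: R_A = 10309/250 kN, M_A = 28199/250 kN·m, R_B = 21691/250 kN, M_B = -39591/250 kN·m

R_A = 10309/250 kN, M_A = 28199/250 kN·m, R_B = 21691/250 kN, M_B = -39591/250 kN·m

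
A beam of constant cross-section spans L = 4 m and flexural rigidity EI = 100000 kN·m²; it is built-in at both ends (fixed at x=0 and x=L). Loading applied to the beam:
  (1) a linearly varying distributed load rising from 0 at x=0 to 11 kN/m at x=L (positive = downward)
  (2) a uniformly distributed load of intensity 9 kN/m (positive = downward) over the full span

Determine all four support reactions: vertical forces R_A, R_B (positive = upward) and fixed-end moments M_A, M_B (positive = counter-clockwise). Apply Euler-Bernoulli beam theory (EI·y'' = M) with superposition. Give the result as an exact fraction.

R_A = 123/5 kN, M_A = 268/15 kN·m, R_B = 167/5 kN, M_B = -104/5 kN·m

Load 1 — triangular load w₀=11 kN/m (0→w₀ over full span):
  R_A = 3w₀L/20 = 3·11·4/20 = 33/5 kN
  M_A = w₀L²/30 = 11·4²/30 = 88/15 kN·m
  R_B = 7w₀L/20 = 7·11·4/20 = 77/5 kN
  M_B = -w₀L²/20 = -11·4²/20 = -44/5 kN·m
Load 2 — uniform load w=9 kN/m over full span:
  R_A = wL/2 = 9·4/2 = 18 kN
  M_A = wL²/12 = 9·4²/12 = 12 kN·m
  R_B = wL/2 = 9·4/2 = 18 kN
  M_B = -wL²/12 = -9·4²/12 = -12 kN·m
Superposition: R_A = 123/5 kN, M_A = 268/15 kN·m, R_B = 167/5 kN, M_B = -104/5 kN·m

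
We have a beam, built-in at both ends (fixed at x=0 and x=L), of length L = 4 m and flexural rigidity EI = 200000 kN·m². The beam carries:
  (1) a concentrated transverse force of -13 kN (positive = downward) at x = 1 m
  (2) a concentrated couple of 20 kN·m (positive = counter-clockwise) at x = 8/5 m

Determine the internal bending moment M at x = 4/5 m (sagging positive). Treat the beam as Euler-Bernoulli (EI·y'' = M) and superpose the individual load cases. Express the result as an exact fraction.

Load 1 — point force P=-13 kN at a=1 m (b=L-a=3):
  M_1 = Pb²(3a+b)x/L³ - Pab²/L²  [x≤a] = (-13)·3²·(3·1+3)·(4/5)/4³ - (-13)·1·3²/4² = -117/80 kN·m
Load 2 — applied couple M₀=20 kN·m at a=8/5 m (b=L-a=12/5):
  M_2 = R_Ax - M_A  [x≤a] with R_A=36/5, M_A=12/5 = (36/5)·(4/5) - (12/5) = 84/25 kN·m
Superposition: M = Σ M_i = 759/400 kN·m ≈ 1.897500 kN·m

M(4/5) = 759/400 kN·m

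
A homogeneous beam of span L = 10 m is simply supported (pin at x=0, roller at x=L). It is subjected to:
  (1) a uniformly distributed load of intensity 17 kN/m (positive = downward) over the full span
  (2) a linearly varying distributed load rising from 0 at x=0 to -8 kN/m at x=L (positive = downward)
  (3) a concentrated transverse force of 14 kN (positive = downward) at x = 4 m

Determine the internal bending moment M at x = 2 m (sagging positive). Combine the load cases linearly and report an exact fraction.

Load 1 — uniform load w=17 kN/m over full span:
  M_1 = wx(L-x)/2 = 17·2·(10-2)/2 = 136 kN·m
Load 2 — triangular load w₀=-8 kN/m (0→w₀ over full span):
  M_2 = w₀Lx/6 - w₀x³/(6L) = (-8)·10·2/6 - (-8)·2³/(6·10) = -128/5 kN·m
Load 3 — point force P=14 kN at a=4 m (b=L-a=6):
  M_3 = Pbx/L  [x≤a] = 14·6·2/10 = 84/5 kN·m
Superposition: M = Σ M_i = 636/5 kN·m ≈ 127.200000 kN·m

M(2) = 636/5 kN·m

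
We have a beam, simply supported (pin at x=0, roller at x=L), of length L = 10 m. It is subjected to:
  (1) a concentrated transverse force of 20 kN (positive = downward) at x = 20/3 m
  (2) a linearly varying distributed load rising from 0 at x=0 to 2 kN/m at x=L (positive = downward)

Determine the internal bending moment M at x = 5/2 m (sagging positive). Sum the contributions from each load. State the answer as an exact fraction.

Load 1 — point force P=20 kN at a=20/3 m (b=L-a=10/3):
  M_1 = Pbx/L  [x≤a] = 20·(10/3)·(5/2)/10 = 50/3 kN·m
Load 2 — triangular load w₀=2 kN/m (0→w₀ over full span):
  M_2 = w₀Lx/6 - w₀x³/(6L) = 2·10·(5/2)/6 - 2·(5/2)³/(6·10) = 125/16 kN·m
Superposition: M = Σ M_i = 1175/48 kN·m ≈ 24.479167 kN·m

M(5/2) = 1175/48 kN·m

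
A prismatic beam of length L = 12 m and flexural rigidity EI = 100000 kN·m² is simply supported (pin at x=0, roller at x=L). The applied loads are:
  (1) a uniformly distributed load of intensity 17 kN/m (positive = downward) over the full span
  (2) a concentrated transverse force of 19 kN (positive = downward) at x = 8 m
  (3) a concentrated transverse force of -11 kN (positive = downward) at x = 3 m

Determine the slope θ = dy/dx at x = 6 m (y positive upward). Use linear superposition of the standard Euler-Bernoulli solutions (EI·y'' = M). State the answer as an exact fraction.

Load 1 — uniform load w=17 kN/m over full span:
  θ_1 = -w(L³-6Lx²+4x³)/(24EI) = -17·(12³-6·12·6²+4·6³)/(24·100000) = 0 rad
Load 2 — point force P=19 kN at a=8 m (b=L-a=4):
  θ_2 = -Pb(L²-b²-3x²)/(6LEI)  [x≤a] = -19·4·(12²-4²-3·6²)/(6·12·100000) = -19/90000 rad
Load 3 — point force P=-11 kN at a=3 m (b=L-a=9):
  θ_3 = -Pa(2L²-6Lx+3x²+a²)/(6LEI)  [x>a] = -(-11)·3·(2·12²-6·12·6+3·6²+3²)/(6·12·100000) = -99/800000 rad
Superposition: θ = Σ θ_i = -2411/7200000 rad ≈ -0.000335 rad

θ(6) = -2411/7200000 rad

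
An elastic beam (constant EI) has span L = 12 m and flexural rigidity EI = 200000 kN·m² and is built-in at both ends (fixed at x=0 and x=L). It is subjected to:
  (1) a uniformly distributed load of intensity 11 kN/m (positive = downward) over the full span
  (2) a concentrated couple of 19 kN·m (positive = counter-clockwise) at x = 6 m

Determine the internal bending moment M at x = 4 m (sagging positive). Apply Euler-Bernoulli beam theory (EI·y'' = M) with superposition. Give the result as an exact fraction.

Load 1 — uniform load w=11 kN/m over full span:
  M_1 = wLx/2 - wL²/12 - wx²/2 = 11·12·4/2 - 11·12²/12 - 11·4²/2 = 44 kN·m
Load 2 — applied couple M₀=19 kN·m at a=6 m (b=L-a=6):
  M_2 = R_Ax - M_A  [x≤a] with R_A=19/8, M_A=19/4 = (19/8)·4 - (19/4) = 19/4 kN·m
Superposition: M = Σ M_i = 195/4 kN·m ≈ 48.750000 kN·m

M(4) = 195/4 kN·m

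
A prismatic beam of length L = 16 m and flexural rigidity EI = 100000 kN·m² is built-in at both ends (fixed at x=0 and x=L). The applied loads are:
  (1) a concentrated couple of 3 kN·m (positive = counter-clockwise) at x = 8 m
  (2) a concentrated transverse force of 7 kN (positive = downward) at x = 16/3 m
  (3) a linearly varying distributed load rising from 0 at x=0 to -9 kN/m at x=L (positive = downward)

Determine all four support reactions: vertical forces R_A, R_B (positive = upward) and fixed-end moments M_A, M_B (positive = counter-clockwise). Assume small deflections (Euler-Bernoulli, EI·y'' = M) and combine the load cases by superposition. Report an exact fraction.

R_A = -69697/4320 kN, M_A = -32107/540 kN·m, R_B = -211103/4320 kN, M_B = 58133/540 kN·m

Load 1 — applied couple M₀=3 kN·m at a=8 m (b=L-a=8):
  R_A = 6M₀ab/L³ = 6·3·8·8/16³ = 9/32 kN
  M_A = M₀b(2a-b)/L² = 3·8·(2·8-8)/16² = 3/4 kN·m
  R_B = -6M₀ab/L³ = -6·3·8·8/16³ = -9/32 kN
  M_B = M₀a(2b-a)/L² = 3·8·(2·8-8)/16² = 3/4 kN·m
Load 2 — point force P=7 kN at a=16/3 m (b=L-a=32/3):
  R_A = Pb²(3a+b)/L³ = 7·(32/3)²·(3·(16/3)+(32/3))/16³ = 140/27 kN
  M_A = Pab²/L² = 7·(16/3)·(32/3)²/16² = 448/27 kN·m
  R_B = Pa²(a+3b)/L³ = 7·(16/3)²·((16/3)+3·(32/3))/16³ = 49/27 kN
  M_B = -Pa²b/L² = -7·(16/3)²·(32/3)/16² = -224/27 kN·m
Load 3 — triangular load w₀=-9 kN/m (0→w₀ over full span):
  R_A = 3w₀L/20 = 3·(-9)·16/20 = -108/5 kN
  M_A = w₀L²/30 = (-9)·16²/30 = -384/5 kN·m
  R_B = 7w₀L/20 = 7·(-9)·16/20 = -252/5 kN
  M_B = -w₀L²/20 = -(-9)·16²/20 = 576/5 kN·m
Superposition: R_A = -69697/4320 kN, M_A = -32107/540 kN·m, R_B = -211103/4320 kN, M_B = 58133/540 kN·m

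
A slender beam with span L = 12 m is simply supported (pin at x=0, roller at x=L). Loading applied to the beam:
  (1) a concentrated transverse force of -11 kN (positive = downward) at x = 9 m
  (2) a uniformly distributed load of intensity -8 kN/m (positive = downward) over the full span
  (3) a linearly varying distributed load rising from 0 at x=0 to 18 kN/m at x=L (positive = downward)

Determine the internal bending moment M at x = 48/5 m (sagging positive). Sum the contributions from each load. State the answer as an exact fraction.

Load 1 — point force P=-11 kN at a=9 m (b=L-a=3):
  M_1 = Pa(L-x)/L  [x>a] = (-11)·9·(12-(48/5))/12 = -99/5 kN·m
Load 2 — uniform load w=-8 kN/m over full span:
  M_2 = wx(L-x)/2 = (-8)·(48/5)·(12-(48/5))/2 = -2304/25 kN·m
Load 3 — triangular load w₀=18 kN/m (0→w₀ over full span):
  M_3 = w₀Lx/6 - w₀x³/(6L) = 18·12·(48/5)/6 - 18·(48/5)³/(6·12) = 15552/125 kN·m
Superposition: M = Σ M_i = 1557/125 kN·m ≈ 12.456000 kN·m

M(48/5) = 1557/125 kN·m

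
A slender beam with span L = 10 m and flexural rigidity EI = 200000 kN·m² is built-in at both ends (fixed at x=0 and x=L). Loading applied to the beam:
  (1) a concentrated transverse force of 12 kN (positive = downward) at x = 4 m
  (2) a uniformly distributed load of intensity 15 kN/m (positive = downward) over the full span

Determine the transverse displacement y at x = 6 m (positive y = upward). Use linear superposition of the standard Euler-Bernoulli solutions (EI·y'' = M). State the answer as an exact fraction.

y(6) = -6361/3125000 m

Load 1 — point force P=12 kN at a=4 m (b=L-a=6):
  y_1 = -Pa²(L-x)²(3bL-(3b+a)(L-x))/(6L³EI)  [x>a] = -12·4²·(10-6)²·(3·6·10-(3·6+4)·(10-6))/(6·10³·200000) = -92/390625 m
Load 2 — uniform load w=15 kN/m over full span:
  y_2 = -wx²(L-x)²/(24EI) = -15·6²·(10-6)²/(24·200000) = -9/5000 m
Superposition: y = Σ y_i = -6361/3125000 m ≈ -0.002036 m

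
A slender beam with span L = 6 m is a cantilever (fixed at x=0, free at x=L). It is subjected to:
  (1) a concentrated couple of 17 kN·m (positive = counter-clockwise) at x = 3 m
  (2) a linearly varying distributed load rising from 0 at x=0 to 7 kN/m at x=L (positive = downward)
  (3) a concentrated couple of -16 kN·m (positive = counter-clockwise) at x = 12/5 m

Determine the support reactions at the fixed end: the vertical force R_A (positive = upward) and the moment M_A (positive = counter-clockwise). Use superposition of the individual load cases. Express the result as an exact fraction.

Load 1 — applied couple M₀=17 kN·m at a=3 m (b=L-a=3):
  R_A = 0 kN
  M_A = -M₀ = -17 kN·m
Load 2 — triangular load w₀=7 kN/m (0→w₀ over full span):
  R_A = w₀L/2 = 7·6/2 = 21 kN
  M_A = w₀L²/3 = 7·6²/3 = 84 kN·m
Load 3 — applied couple M₀=-16 kN·m at a=12/5 m (b=L-a=18/5):
  R_A = 0 kN
  M_A = -M₀ = -(-16) = 16 kN·m
Superposition: R_A = 21 kN, M_A = 83 kN·m

R_A = 21 kN, M_A = 83 kN·m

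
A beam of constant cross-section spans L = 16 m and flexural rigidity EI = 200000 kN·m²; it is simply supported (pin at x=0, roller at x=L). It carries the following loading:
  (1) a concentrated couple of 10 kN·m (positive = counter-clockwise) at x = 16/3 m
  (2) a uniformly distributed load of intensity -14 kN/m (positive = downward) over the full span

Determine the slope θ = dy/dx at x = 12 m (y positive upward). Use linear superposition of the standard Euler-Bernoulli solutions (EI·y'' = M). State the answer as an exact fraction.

Load 1 — applied couple M₀=10 kN·m at a=16/3 m (b=L-a=32/3):
  θ_1 = (M₀x²/(2L)-M₀(x-a)+C₁)/EI  [x>a] with C₁=M₀(3b²-L²)/(6L)=80/9 = (10·12²/(2·16)-10·(12-(16/3))+(80/9))/200000 = -23/360000 rad
Load 2 — uniform load w=-14 kN/m over full span:
  θ_2 = -w(L³-6Lx²+4x³)/(24EI) = -(-14)·(16³-6·16·12²+4·12³)/(24·200000) = -77/9375 rad
Superposition: θ = Σ θ_i = -14899/1800000 rad ≈ -0.008277 rad

θ(12) = -14899/1800000 rad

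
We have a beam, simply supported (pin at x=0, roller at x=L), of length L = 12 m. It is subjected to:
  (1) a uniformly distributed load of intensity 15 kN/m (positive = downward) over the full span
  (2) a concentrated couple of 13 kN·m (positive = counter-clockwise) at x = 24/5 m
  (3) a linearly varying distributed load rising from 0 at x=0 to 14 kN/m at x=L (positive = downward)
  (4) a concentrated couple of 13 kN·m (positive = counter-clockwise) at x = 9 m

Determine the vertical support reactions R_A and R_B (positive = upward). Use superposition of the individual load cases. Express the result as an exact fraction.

R_A = 721/6 kN, R_B = 863/6 kN

Load 1 — uniform load w=15 kN/m over full span:
  R_A = wL/2 = 15·12/2 = 90 kN
  R_B = wL/2 = 15·12/2 = 90 kN
Load 2 — applied couple M₀=13 kN·m at a=24/5 m (b=L-a=36/5):
  R_A = M₀/L = 13/12 kN
  R_B = -M₀/L = -13/12 kN
Load 3 — triangular load w₀=14 kN/m (0→w₀ over full span):
  R_A = w₀L/6 = 14·12/6 = 28 kN
  R_B = w₀L/3 = 14·12/3 = 56 kN
Load 4 — applied couple M₀=13 kN·m at a=9 m (b=L-a=3):
  R_A = M₀/L = 13/12 kN
  R_B = -M₀/L = -13/12 kN
Superposition: R_A = 721/6 kN, R_B = 863/6 kN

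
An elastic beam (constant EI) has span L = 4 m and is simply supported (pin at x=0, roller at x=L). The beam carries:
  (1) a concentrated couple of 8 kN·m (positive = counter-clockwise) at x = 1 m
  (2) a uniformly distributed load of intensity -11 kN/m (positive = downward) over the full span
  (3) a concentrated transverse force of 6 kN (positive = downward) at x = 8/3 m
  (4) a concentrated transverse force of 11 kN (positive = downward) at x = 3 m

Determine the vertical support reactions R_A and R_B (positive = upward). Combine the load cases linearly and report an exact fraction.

R_A = -61/4 kN, R_B = -47/4 kN

Load 1 — applied couple M₀=8 kN·m at a=1 m (b=L-a=3):
  R_A = M₀/L = 8/4 = 2 kN
  R_B = -M₀/L = -8/4 = -2 kN
Load 2 — uniform load w=-11 kN/m over full span:
  R_A = wL/2 = (-11)·4/2 = -22 kN
  R_B = wL/2 = (-11)·4/2 = -22 kN
Load 3 — point force P=6 kN at a=8/3 m (b=L-a=4/3):
  R_A = Pb/L = 6·(4/3)/4 = 2 kN
  R_B = Pa/L = 6·(8/3)/4 = 4 kN
Load 4 — point force P=11 kN at a=3 m (b=L-a=1):
  R_A = Pb/L = 11·1/4 = 11/4 kN
  R_B = Pa/L = 11·3/4 = 33/4 kN
Superposition: R_A = -61/4 kN, R_B = -47/4 kN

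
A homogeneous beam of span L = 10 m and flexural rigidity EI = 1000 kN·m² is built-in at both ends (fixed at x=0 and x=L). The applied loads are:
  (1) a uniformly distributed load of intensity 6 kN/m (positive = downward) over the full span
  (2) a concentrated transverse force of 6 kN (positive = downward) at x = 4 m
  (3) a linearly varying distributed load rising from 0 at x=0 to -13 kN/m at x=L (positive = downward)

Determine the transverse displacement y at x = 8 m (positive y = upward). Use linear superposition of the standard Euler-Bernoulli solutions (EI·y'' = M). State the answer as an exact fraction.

Load 1 — uniform load w=6 kN/m over full span:
  y_1 = -wx²(L-x)²/(24EI) = -6·8²·(10-8)²/(24·1000) = -8/125 m
Load 2 — point force P=6 kN at a=4 m (b=L-a=6):
  y_2 = -Pa²(L-x)²(3bL-(3b+a)(L-x))/(6L³EI)  [x>a] = -6·4²·(10-8)²·(3·6·10-(3·6+4)·(10-8))/(6·10³·1000) = -136/15625 m
Load 3 — triangular load w₀=-13 kN/m (0→w₀ over full span):
  y_3 = -w₀x²(L-x)²(x+2L)/(120LEI) = -(-13)·8²·(10-8)²·(8+2·10)/(120·10·1000) = 728/9375 m
Superposition: y = Σ y_i = 232/46875 m ≈ 0.004949 m

y(8) = 232/46875 m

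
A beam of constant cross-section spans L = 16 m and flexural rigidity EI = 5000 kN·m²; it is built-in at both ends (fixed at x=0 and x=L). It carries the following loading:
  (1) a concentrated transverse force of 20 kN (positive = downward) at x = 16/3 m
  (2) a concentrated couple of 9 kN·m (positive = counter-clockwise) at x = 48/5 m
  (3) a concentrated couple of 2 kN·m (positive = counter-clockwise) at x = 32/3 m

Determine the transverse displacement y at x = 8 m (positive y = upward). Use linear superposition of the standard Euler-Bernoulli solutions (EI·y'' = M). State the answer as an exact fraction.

y(8) = -87632/1265625 m

Load 1 — point force P=20 kN at a=16/3 m (b=L-a=32/3):
  y_1 = -Pa²(L-x)²(3bL-(3b+a)(L-x))/(6L³EI)  [x>a] = -20·(16/3)²·(16-8)²·(3·(32/3)·16-(3·(32/3)+(16/3))·(16-8))/(6·16³·5000) = -128/2025 m
Load 2 — applied couple M₀=9 kN·m at a=48/5 m (b=L-a=32/5):
  y_2 = (R_Ax³/6 - M_Ax²/2)/EI  [x≤a] with R_A=81/100, M_A=72/25 = ((81/100)·8³/6 - (72/25)·8²/2)/5000 = -72/15625 m
Load 3 — applied couple M₀=2 kN·m at a=32/3 m (b=L-a=16/3):
  y_3 = (R_Ax³/6 - M_Ax²/2)/EI  [x≤a] with R_A=1/6, M_A=2/3 = ((1/6)·8³/6 - (2/3)·8²/2)/5000 = -8/5625 m
Superposition: y = Σ y_i = -87632/1265625 m ≈ -0.069240 m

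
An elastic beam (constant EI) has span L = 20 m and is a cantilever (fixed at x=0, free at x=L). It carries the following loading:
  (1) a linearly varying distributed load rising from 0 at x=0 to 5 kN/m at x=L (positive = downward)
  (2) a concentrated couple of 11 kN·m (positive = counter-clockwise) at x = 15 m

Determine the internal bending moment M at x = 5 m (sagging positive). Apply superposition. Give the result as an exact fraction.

Load 1 — triangular load w₀=5 kN/m (0→w₀ over full span):
  M_1 = w₀Lx/2 - w₀L²/3 - w₀x³/(6L) = 5·20·5/2 - 5·20²/3 - 5·5³/(6·20) = -3375/8 kN·m
Load 2 — applied couple M₀=11 kN·m at a=15 m (b=L-a=5):
  M_2 = M₀  [x≤a] = 11 = 11 kN·m
Superposition: M = Σ M_i = -3287/8 kN·m ≈ -410.875000 kN·m

M(5) = -3287/8 kN·m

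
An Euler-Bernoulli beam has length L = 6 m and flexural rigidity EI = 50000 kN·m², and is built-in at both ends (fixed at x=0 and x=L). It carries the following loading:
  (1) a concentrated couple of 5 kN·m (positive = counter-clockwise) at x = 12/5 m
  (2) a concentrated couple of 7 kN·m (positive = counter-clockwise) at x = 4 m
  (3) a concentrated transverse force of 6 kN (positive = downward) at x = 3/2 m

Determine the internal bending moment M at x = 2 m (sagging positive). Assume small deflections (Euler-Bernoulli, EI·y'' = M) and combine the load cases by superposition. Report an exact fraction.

M(2) = 3341/720 kN·m

Load 1 — applied couple M₀=5 kN·m at a=12/5 m (b=L-a=18/5):
  M_1 = R_Ax - M_A  [x≤a] with R_A=6/5, M_A=3/5 = (6/5)·2 - (3/5) = 9/5 kN·m
Load 2 — applied couple M₀=7 kN·m at a=4 m (b=L-a=2):
  M_2 = R_Ax - M_A  [x≤a] with R_A=14/9, M_A=7/3 = (14/9)·2 - (7/3) = 7/9 kN·m
Load 3 — point force P=6 kN at a=3/2 m (b=L-a=9/2):
  M_3 = Pa²(a+3b)(L-x)/L³ - Pa²b/L²  [x>a] = 6·(3/2)²·((3/2)+3·(9/2))·(6-2)/6³ - 6·(3/2)²·(9/2)/6² = 33/16 kN·m
Superposition: M = Σ M_i = 3341/720 kN·m ≈ 4.640278 kN·m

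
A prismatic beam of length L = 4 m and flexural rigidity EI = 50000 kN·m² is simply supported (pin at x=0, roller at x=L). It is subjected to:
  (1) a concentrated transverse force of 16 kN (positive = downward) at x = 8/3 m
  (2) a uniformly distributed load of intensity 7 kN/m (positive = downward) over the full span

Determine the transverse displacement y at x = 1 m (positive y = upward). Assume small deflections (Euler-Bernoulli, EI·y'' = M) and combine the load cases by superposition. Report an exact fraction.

Load 1 — point force P=16 kN at a=8/3 m (b=L-a=4/3):
  y_1 = -Pbx(L²-b²-x²)/(6LEI)  [x≤a] = -16·(4/3)·1·(4²-(4/3)²-1²)/(6·4·50000) = -119/506250 m
Load 2 — uniform load w=7 kN/m over full span:
  y_2 = -wx(L³-2Lx²+x³)/(24EI) = -7·1·(4³-2·4·1²+1³)/(24·50000) = -133/400000 m
Superposition: y = Σ y_i = -18389/32400000 m ≈ -0.000568 m

y(1) = -18389/32400000 m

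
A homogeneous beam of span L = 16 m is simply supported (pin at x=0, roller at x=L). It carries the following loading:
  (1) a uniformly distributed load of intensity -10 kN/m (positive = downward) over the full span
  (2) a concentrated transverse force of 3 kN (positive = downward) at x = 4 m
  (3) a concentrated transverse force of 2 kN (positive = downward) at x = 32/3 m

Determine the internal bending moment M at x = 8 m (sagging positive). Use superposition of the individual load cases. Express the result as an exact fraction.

Load 1 — uniform load w=-10 kN/m over full span:
  M_1 = wx(L-x)/2 = (-10)·8·(16-8)/2 = -320 kN·m
Load 2 — point force P=3 kN at a=4 m (b=L-a=12):
  M_2 = Pa(L-x)/L  [x>a] = 3·4·(16-8)/16 = 6 kN·m
Load 3 — point force P=2 kN at a=32/3 m (b=L-a=16/3):
  M_3 = Pbx/L  [x≤a] = 2·(16/3)·8/16 = 16/3 kN·m
Superposition: M = Σ M_i = -926/3 kN·m ≈ -308.666667 kN·m

M(8) = -926/3 kN·m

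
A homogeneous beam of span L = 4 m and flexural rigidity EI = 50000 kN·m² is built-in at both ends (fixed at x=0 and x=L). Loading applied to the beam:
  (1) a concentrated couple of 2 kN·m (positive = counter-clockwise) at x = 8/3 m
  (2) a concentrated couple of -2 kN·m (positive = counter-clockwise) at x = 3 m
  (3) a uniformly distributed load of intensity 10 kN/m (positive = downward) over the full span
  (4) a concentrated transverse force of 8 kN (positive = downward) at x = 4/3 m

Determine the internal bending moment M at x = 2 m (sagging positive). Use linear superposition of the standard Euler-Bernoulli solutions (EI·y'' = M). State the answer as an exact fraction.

M(2) = 155/18 kN·m

Load 1 — applied couple M₀=2 kN·m at a=8/3 m (b=L-a=4/3):
  M_1 = R_Ax - M_A  [x≤a] with R_A=2/3, M_A=2/3 = (2/3)·2 - (2/3) = 2/3 kN·m
Load 2 — applied couple M₀=-2 kN·m at a=3 m (b=L-a=1):
  M_2 = R_Ax - M_A  [x≤a] with R_A=-9/16, M_A=-5/8 = (-9/16)·2 - (-5/8) = -1/2 kN·m
Load 3 — uniform load w=10 kN/m over full span:
  M_3 = wLx/2 - wL²/12 - wx²/2 = 10·4·2/2 - 10·4²/12 - 10·2²/2 = 20/3 kN·m
Load 4 — point force P=8 kN at a=4/3 m (b=L-a=8/3):
  M_4 = Pa²(a+3b)(L-x)/L³ - Pa²b/L²  [x>a] = 8·(4/3)²·((4/3)+3·(8/3))·(4-2)/4³ - 8·(4/3)²·(8/3)/4² = 16/9 kN·m
Superposition: M = Σ M_i = 155/18 kN·m ≈ 8.611111 kN·m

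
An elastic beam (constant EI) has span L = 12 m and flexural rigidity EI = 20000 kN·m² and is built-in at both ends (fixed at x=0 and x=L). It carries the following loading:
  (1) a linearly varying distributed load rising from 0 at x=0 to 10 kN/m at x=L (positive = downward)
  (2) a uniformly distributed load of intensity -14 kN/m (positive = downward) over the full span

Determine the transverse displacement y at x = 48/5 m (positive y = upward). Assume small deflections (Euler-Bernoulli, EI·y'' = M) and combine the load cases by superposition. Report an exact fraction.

y(48/5) = 18144/1953125 m

Load 1 — triangular load w₀=10 kN/m (0→w₀ over full span):
  y_1 = -w₀x²(L-x)²(x+2L)/(120LEI) = -10·(48/5)²·(12-(48/5))²·((48/5)+2·12)/(120·12·20000) = -12096/1953125 m
Load 2 — uniform load w=-14 kN/m over full span:
  y_2 = -wx²(L-x)²/(24EI) = -(-14)·(48/5)²·(12-(48/5))²/(24·20000) = 6048/390625 m
Superposition: y = Σ y_i = 18144/1953125 m ≈ 0.009290 m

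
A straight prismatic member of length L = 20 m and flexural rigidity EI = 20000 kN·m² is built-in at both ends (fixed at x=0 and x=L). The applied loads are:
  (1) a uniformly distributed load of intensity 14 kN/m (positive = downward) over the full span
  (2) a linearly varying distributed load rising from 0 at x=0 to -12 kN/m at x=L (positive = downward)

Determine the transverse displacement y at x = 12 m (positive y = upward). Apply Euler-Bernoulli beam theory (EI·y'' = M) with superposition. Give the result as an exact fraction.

Load 1 — uniform load w=14 kN/m over full span:
  y_1 = -wx²(L-x)²/(24EI) = -14·12²·(20-12)²/(24·20000) = -168/625 m
Load 2 — triangular load w₀=-12 kN/m (0→w₀ over full span):
  y_2 = -w₀x²(L-x)²(x+2L)/(120LEI) = -(-12)·12²·(20-12)²·(12+2·20)/(120·20·20000) = 1872/15625 m
Superposition: y = Σ y_i = -2328/15625 m ≈ -0.148992 m

y(12) = -2328/15625 m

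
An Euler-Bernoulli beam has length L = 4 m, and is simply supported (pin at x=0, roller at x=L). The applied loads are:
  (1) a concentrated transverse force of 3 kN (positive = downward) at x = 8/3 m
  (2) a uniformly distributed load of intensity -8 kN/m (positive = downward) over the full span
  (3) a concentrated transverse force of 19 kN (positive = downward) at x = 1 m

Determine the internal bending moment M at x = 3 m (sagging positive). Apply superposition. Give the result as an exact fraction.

Load 1 — point force P=3 kN at a=8/3 m (b=L-a=4/3):
  M_1 = Pa(L-x)/L  [x>a] = 3·(8/3)·(4-3)/4 = 2 kN·m
Load 2 — uniform load w=-8 kN/m over full span:
  M_2 = wx(L-x)/2 = (-8)·3·(4-3)/2 = -12 kN·m
Load 3 — point force P=19 kN at a=1 m (b=L-a=3):
  M_3 = Pa(L-x)/L  [x>a] = 19·1·(4-3)/4 = 19/4 kN·m
Superposition: M = Σ M_i = -21/4 kN·m ≈ -5.250000 kN·m

M(3) = -21/4 kN·m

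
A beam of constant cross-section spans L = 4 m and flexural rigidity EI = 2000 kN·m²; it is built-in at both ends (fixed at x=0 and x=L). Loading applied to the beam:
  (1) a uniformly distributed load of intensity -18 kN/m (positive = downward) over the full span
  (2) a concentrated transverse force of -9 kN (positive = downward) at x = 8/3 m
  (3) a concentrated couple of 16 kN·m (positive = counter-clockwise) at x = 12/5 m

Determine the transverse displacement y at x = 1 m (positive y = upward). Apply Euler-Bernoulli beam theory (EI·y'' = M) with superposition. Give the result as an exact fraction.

Load 1 — uniform load w=-18 kN/m over full span:
  y_1 = -wx²(L-x)²/(24EI) = -(-18)·1²·(4-1)²/(24·2000) = 27/8000 m
Load 2 — point force P=-9 kN at a=8/3 m (b=L-a=4/3):
  y_2 = -Pb²x²(3aL-(3a+b)x)/(6L³EI)  [x≤a] = -(-9)·(4/3)²·1²·(3·(8/3)·4-(3·(8/3)+(4/3))·1)/(6·4³·2000) = 17/36000 m
Load 3 — applied couple M₀=16 kN·m at a=12/5 m (b=L-a=8/5):
  y_3 = (R_Ax³/6 - M_Ax²/2)/EI  [x≤a] with R_A=144/25, M_A=128/25 = ((144/25)·1³/6 - (128/25)·1²/2)/2000 = -1/1250 m
Superposition: y = Σ y_i = 1097/360000 m ≈ 0.003047 m

y(1) = 1097/360000 m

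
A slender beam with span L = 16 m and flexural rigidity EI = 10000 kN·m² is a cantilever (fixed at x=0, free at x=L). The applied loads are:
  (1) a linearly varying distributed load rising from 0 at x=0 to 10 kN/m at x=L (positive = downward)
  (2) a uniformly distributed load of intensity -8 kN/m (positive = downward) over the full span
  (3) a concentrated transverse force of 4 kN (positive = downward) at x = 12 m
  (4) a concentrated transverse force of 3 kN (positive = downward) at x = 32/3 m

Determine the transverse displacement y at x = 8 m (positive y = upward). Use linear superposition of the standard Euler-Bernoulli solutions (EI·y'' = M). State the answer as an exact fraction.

Load 1 — triangular load w₀=10 kN/m (0→w₀ over full span):
  y_1 = (w₀Lx³/12-w₀L²x²/6-w₀x⁵/(120L))/EI = (10·16·8³/12-10·16²·8²/6-10·8⁵/(120·16))/10000 = -3872/1875 m
Load 2 — uniform load w=-8 kN/m over full span:
  y_2 = -wx²(x²-4Lx+6L²)/(24EI) = -(-8)·8²·(8²-4·16·8+6·16²)/(24·10000) = 4352/1875 m
Load 3 — point force P=4 kN at a=12 m (b=L-a=4):
  y_3 = -Px²(3a-x)/(6EI)  [x≤a] = -4·8²·(3·12-8)/(6·10000) = -224/1875 m
Load 4 — point force P=3 kN at a=32/3 m (b=L-a=16/3):
  y_4 = -Px²(3a-x)/(6EI)  [x≤a] = -3·8²·(3·(32/3)-8)/(6·10000) = -48/625 m
Superposition: y = Σ y_i = 112/1875 m ≈ 0.059733 m

y(8) = 112/1875 m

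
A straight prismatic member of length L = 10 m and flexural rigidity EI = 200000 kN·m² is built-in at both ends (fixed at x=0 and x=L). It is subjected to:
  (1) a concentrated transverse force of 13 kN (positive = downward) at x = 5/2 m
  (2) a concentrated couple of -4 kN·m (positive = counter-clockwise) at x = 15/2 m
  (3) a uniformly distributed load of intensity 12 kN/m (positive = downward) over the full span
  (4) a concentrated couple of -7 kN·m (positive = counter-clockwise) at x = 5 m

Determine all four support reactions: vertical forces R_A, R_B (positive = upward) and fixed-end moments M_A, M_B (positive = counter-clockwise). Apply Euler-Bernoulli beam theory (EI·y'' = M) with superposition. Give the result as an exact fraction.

Load 1 — point force P=13 kN at a=5/2 m (b=L-a=15/2):
  R_A = Pb²(3a+b)/L³ = 13·(15/2)²·(3·(5/2)+(15/2))/10³ = 351/32 kN
  M_A = Pab²/L² = 13·(5/2)·(15/2)²/10² = 585/32 kN·m
  R_B = Pa²(a+3b)/L³ = 13·(5/2)²·((5/2)+3·(15/2))/10³ = 65/32 kN
  M_B = -Pa²b/L² = -13·(5/2)²·(15/2)/10² = -195/32 kN·m
Load 2 — applied couple M₀=-4 kN·m at a=15/2 m (b=L-a=5/2):
  R_A = 6M₀ab/L³ = 6·(-4)·(15/2)·(5/2)/10³ = -9/20 kN
  M_A = M₀b(2a-b)/L² = (-4)·(5/2)·(2·(15/2)-(5/2))/10² = -5/4 kN·m
  R_B = -6M₀ab/L³ = -6·(-4)·(15/2)·(5/2)/10³ = 9/20 kN
  M_B = M₀a(2b-a)/L² = (-4)·(15/2)·(2·(5/2)-(15/2))/10² = 3/4 kN·m
Load 3 — uniform load w=12 kN/m over full span:
  R_A = wL/2 = 12·10/2 = 60 kN
  M_A = wL²/12 = 12·10²/12 = 100 kN·m
  R_B = wL/2 = 12·10/2 = 60 kN
  M_B = -wL²/12 = -12·10²/12 = -100 kN·m
Load 4 — applied couple M₀=-7 kN·m at a=5 m (b=L-a=5):
  R_A = 6M₀ab/L³ = 6·(-7)·5·5/10³ = -21/20 kN
  M_A = M₀b(2a-b)/L² = (-7)·5·(2·5-5)/10² = -7/4 kN·m
  R_B = -6M₀ab/L³ = -6·(-7)·5·5/10³ = 21/20 kN
  M_B = M₀a(2b-a)/L² = (-7)·5·(2·5-5)/10² = -7/4 kN·m
Superposition: R_A = 2223/32 kN, M_A = 3689/32 kN·m, R_B = 2033/32 kN, M_B = -3427/32 kN·m

R_A = 2223/32 kN, M_A = 3689/32 kN·m, R_B = 2033/32 kN, M_B = -3427/32 kN·m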